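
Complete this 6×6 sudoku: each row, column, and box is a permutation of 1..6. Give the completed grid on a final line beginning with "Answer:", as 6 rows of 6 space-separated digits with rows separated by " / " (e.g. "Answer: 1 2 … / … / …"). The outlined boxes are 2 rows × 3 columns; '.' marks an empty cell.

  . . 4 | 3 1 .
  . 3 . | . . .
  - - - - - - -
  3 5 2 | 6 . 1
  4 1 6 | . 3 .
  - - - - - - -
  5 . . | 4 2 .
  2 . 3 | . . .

Step 1. [r1c6∈{2,5,6}] in row 1, 5 fits only at r1c6, so r1c6=5.
Step 2. [r6c6∈{6}] only 6 remains possible at r6c6, so r6c6=6.
Step 3. [r2c1∈{1,6}] in col 1, 1 fits only at r2c1, so r2c1=1.
Step 4. [r2c6∈{2,4}] 4 has one home in col 6: r2c6. So r2c6=4.
Step 5. [r4c4∈{2,5}] across row 4, 5 lands solely at r4c4, so r4c4=5.
Step 6. [r5c2∈{6}] r5c2's peers cover all but 6. So r5c2=6.
Step 7. [r2c3∈{5}] r2c3's peers cover all but 5. So r2c3=5.
Step 8. [r2c4∈{2}] only 2 remains possible at r2c4 ⇒ r2c4=2.
Step 9. [r2c5∈{6}] r2c5's peers cover all but 6. So r2c5=6.
Step 10. [r6c2∈{4}] nothing but 4 survives at r6c2. So r6c2=4.
Step 11. [r1c2∈{2}] only 2 remains possible at r1c2 ⇒ r1c2=2.
Step 12. [r5c3∈{1}] only 1 remains possible at r5c3 ⇒ r5c3=1.
Step 13. [r3c5∈{4}] r3c5's peers cover all but 4. So r3c5=4.
Step 14. [r6c4∈{1}] r6c4's peers cover all but 1. So r6c4=1.
Step 15. [r4c6∈{2}] nothing but 2 survives at r4c6, so r4c6=2.
Step 16. [r6c5∈{5}] r6c5 has the single candidate 5. So r6c5=5.
Step 17. [r1c1∈{6}] r1c1 is down to just 6, so r1c1=6.
Step 18. [r5c6∈{3}] r5c6 is down to just 3 ⇒ r5c6=3.

Answer: 6 2 4 3 1 5 / 1 3 5 2 6 4 / 3 5 2 6 4 1 / 4 1 6 5 3 2 / 5 6 1 4 2 3 / 2 4 3 1 5 6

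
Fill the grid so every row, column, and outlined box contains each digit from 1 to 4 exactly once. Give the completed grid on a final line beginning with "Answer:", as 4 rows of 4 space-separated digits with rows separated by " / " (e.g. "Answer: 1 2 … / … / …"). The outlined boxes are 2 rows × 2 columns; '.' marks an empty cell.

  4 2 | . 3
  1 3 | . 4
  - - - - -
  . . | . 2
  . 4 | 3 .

Step 1. [r3c3∈{1,4}] across row 3, 4 lands solely at r3c3. So r3c3=4.
Step 2. [r3c2∈{1}] r3c2 has the single candidate 1, so r3c2=1.
Step 3. [r4c4∈{1}] r4c4's peers cover all but 1 ⇒ r4c4=1.
Step 4. [r4c1∈{2}] r4c1 has the single candidate 2. So r4c1=2.
Step 5. [r2c3∈{2}] only 2 remains possible at r2c3 ⇒ r2c3=2.
Step 6. [r1c3∈{1}] r1c3's peers cover all but 1. So r1c3=1.
Step 7. [r3c1∈{3}] r3c1 is down to just 3, so r3c1=3.

Answer: 4 2 1 3 / 1 3 2 4 / 3 1 4 2 / 2 4 3 1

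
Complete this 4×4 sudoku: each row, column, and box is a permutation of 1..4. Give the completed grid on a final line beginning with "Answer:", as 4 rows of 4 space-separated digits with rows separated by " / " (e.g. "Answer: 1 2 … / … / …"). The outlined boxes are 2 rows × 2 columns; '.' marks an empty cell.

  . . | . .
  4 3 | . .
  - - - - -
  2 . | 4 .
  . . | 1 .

Step 1. [r1c4∈{1,2,3,4}] r1c4 is the only open cell in row 1 admitting 4 ⇒ r1c4=4.
Step 2. [r4c4∈{2,3}] 2 has one home in row 4: r4c4. So r4c4=2.
Step 3. [r1c2∈{1,2}] across col 2, 2 lands solely at r1c2 ⇒ r1c2=2.
Step 4. [r3c2∈{1}] r3c2 is down to just 1 ⇒ r3c2=1.
Step 5. [r2c3∈{2}] r2c3 has the single candidate 2 ⇒ r2c3=2.
Step 6. [r3c4∈{3}] r3c4 has the single candidate 3, so r3c4=3.
Step 7. [r1c1∈{1}] r1c1 has the single candidate 1. So r1c1=1.
Step 8. [r4c1∈{3}] r4c1's peers cover all but 3 ⇒ r4c1=3.
Step 9. [r4c2∈{4}] r4c2 has the single candidate 4 ⇒ r4c2=4.
Step 10. [r2c4∈{1}] nothing but 1 survives at r2c4 ⇒ r2c4=1.
Step 11. [r1c3∈{3}] r1c3's peers cover all but 3, so r1c3=3.

Answer: 1 2 3 4 / 4 3 2 1 / 2 1 4 3 / 3 4 1 2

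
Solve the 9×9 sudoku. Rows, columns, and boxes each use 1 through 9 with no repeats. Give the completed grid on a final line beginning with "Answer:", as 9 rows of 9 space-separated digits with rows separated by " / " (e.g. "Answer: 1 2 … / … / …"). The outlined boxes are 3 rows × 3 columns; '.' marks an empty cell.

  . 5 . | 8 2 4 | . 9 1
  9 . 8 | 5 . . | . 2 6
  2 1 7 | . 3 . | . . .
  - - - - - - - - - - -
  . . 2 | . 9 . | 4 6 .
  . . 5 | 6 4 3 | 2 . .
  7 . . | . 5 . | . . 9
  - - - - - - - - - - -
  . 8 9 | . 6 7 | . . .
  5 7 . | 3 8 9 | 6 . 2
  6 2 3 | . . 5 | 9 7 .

Step 1. [r4c9∈{3,5,7,8}] row 4 places 5 nowhere but r4c9, so r4c9=5.
Step 2. [r7c1∈{1,4}] r7c1 is the only open cell in col 1 admitting 4, so r7c1=4.
Step 3. [r1c1∈{3}] r1c1's peers cover all but 3, so r1c1=3.
Step 4. [r6c3∈{1,4,6}] 4 has one home in col 3: r6c3, so r6c3=4.
Step 5. [r6c6∈{1,2,8}] in col 6, 2 fits only at r6c6, so r6c6=2.
Step 6. [r6c4∈{1}] nothing but 1 survives at r6c4, so r6c4=1.
Step 7. [r5c8∈{1,8}] in box 6, 1 fits only at r5c8 ⇒ r5c8=1.
Step 8. [r2c7∈{3,7}] row 2 places 3 nowhere but r2c7 ⇒ r2c7=3.
Step 9. [r6c7∈{8}] only 8 remains possible at r6c7 ⇒ r6c7=8.
Step 10. [r3c8∈{4,5,8}] 8 has one home in col 8: r3c8 ⇒ r3c8=8.
Step 11. [r7c8∈{3,5}] r7c8 is the only open cell in col 8 admitting 5. So r7c8=5.
Step 12. [r2c5∈{1,7}] row 2 places 7 nowhere but r2c5 ⇒ r2c5=7.
Step 13. [r9c4∈{4}] r9c4 has the single candidate 4, so r9c4=4.
Step 14. [r6c8∈{3}] r6c8 has the single candidate 3, so r6c8=3.
Step 15. [r4c6∈{8}] r4c6 is down to just 8 ⇒ r4c6=8.
Step 16. [r8c3∈{1}] r8c3 is down to just 1. So r8c3=1.
Step 17. [r9c5∈{1}] r9c5's peers cover all but 1. So r9c5=1.
Step 18. [r8c8∈{4}] r8c8's peers cover all but 4 ⇒ r8c8=4.
Step 19. [r5c2∈{9}] r5c2's peers cover all but 9. So r5c2=9.
Step 20. [r3c9∈{4}] r3c9's peers cover all but 4. So r3c9=4.
Step 21. [r7c7∈{1}] r7c7 has the single candidate 1 ⇒ r7c7=1.
Step 22. [r5c9∈{7}] r5c9 is down to just 7, so r5c9=7.
Step 23. [r9c9∈{8}] nothing but 8 survives at r9c9, so r9c9=8.
Step 24. [r7c4∈{2}] nothing but 2 survives at r7c4 ⇒ r7c4=2.
Step 25. [r2c2∈{4}] r2c2 is down to just 4. So r2c2=4.
Step 26. [r4c4∈{7}] r4c4 has the single candidate 7, so r4c4=7.
Step 27. [r3c4∈{9}] r3c4 is down to just 9, so r3c4=9.
Step 28. [r3c7∈{5}] nothing but 5 survives at r3c7, so r3c7=5.
Step 29. [r1c3∈{6}] r1c3 is down to just 6. So r1c3=6.
Step 30. [r5c1∈{8}] r5c1 has the single candidate 8 ⇒ r5c1=8.
Step 31. [r4c2∈{3}] r4c2 has the single candidate 3, so r4c2=3.
Step 32. [r1c7∈{7}] only 7 remains possible at r1c7. So r1c7=7.
Step 33. [r6c2∈{6}] nothing but 6 survives at r6c2, so r6c2=6.
Step 34. [r4c1∈{1}] nothing but 1 survives at r4c1. So r4c1=1.
Step 35. [r2c6∈{1}] only 1 remains possible at r2c6. So r2c6=1.
Step 36. [r7c9∈{3}] r7c9 has the single candidate 3. So r7c9=3.
Step 37. [r3c6∈{6}] only 6 remains possible at r3c6, so r3c6=6.

Answer: 3 5 6 8 2 4 7 9 1 / 9 4 8 5 7 1 3 2 6 / 2 1 7 9 3 6 5 8 4 / 1 3 2 7 9 8 4 6 5 / 8 9 5 6 4 3 2 1 7 / 7 6 4 1 5 2 8 3 9 / 4 8 9 2 6 7 1 5 3 / 5 7 1 3 8 9 6 4 2 / 6 2 3 4 1 5 9 7 8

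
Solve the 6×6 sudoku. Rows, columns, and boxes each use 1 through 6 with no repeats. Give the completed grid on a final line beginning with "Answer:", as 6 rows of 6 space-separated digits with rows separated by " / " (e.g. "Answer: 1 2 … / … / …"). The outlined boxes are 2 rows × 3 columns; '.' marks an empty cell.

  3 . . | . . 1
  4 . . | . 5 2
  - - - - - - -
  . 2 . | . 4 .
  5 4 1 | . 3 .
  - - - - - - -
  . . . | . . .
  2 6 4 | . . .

Step 1. [r5c2∈{1,3,5}] col 2 places 3 nowhere but r5c2. So r5c2=3.
Step 2. [r3c4∈{1,5,6}] across row 3, 1 lands solely at r3c4 ⇒ r3c4=1.
Step 3. [r1c5∈{6}] r1c5's peers cover all but 6. So r1c5=6.
Step 4. [r3c6∈{5,6}] r3c6 is the only open cell in row 3 admitting 5 ⇒ r3c6=5.
Step 5. [r5c6∈{4,6}] col 6 places 4 nowhere but r5c6 ⇒ r5c6=4.
Step 6. [r5c4∈{2,5,6}] in row 5, 6 fits only at r5c4. So r5c4=6.
Step 7. [r6c4∈{3,5}] 5 has one home in row 6: r6c4. So r6c4=5.
Step 8. [r5c3∈{5}] nothing but 5 survives at r5c3, so r5c3=5.
Step 9. [r6c5∈{1}] r6c5's peers cover all but 1, so r6c5=1.
Step 10. [r2c3∈{6}] r2c3 has the single candidate 6, so r2c3=6.
Step 11. [r6c6∈{3}] r6c6's peers cover all but 3, so r6c6=3.
Step 12. [r2c2∈{1}] r2c2's peers cover all but 1. So r2c2=1.
Step 13. [r4c6∈{6}] nothing but 6 survives at r4c6 ⇒ r4c6=6.
Step 14. [r4c4∈{2}] nothing but 2 survives at r4c4 ⇒ r4c4=2.
Step 15. [r1c2∈{5}] only 5 remains possible at r1c2 ⇒ r1c2=5.
Step 16. [r1c3∈{2}] r1c3 is down to just 2 ⇒ r1c3=2.
Step 17. [r5c1∈{1}] r5c1 is down to just 1. So r5c1=1.
Step 18. [r1c4∈{4}] nothing but 4 survives at r1c4. So r1c4=4.
Step 19. [r2c4∈{3}] r2c4 has the single candidate 3. So r2c4=3.
Step 20. [r3c1∈{6}] r3c1 has the single candidate 6, so r3c1=6.
Step 21. [r3c3∈{3}] only 3 remains possible at r3c3. So r3c3=3.
Step 22. [r5c5∈{2}] nothing but 2 survives at r5c5, so r5c5=2.

Answer: 3 5 2 4 6 1 / 4 1 6 3 5 2 / 6 2 3 1 4 5 / 5 4 1 2 3 6 / 1 3 5 6 2 4 / 2 6 4 5 1 3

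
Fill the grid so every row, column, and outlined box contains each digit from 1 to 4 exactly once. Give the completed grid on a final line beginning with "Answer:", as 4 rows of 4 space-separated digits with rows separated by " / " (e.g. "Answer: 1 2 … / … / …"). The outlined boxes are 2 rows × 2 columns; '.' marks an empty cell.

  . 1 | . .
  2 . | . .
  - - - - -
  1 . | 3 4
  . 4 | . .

Step 1. [r1c1∈{3,4}] in col 1, 4 fits only at r1c1 ⇒ r1c1=4.
Step 2. [r1c3∈{2}] r1c3's peers cover all but 2, so r1c3=2.
Step 3. [r4c3∈{1}] only 1 remains possible at r4c3. So r4c3=1.
Step 4. [r1c4∈{3}] r1c4 has the single candidate 3. So r1c4=3.
Step 5. [r2c3∈{4}] r2c3 is down to just 4 ⇒ r2c3=4.
Step 6. [r3c2∈{2}] r3c2 is down to just 2. So r3c2=2.
Step 7. [r4c1∈{3}] only 3 remains possible at r4c1, so r4c1=3.
Step 8. [r2c4∈{1}] r2c4 has the single candidate 1 ⇒ r2c4=1.
Step 9. [r4c4∈{2}] r4c4 has the single candidate 2. So r4c4=2.
Step 10. [r2c2∈{3}] nothing but 3 survives at r2c2. So r2c2=3.

Answer: 4 1 2 3 / 2 3 4 1 / 1 2 3 4 / 3 4 1 2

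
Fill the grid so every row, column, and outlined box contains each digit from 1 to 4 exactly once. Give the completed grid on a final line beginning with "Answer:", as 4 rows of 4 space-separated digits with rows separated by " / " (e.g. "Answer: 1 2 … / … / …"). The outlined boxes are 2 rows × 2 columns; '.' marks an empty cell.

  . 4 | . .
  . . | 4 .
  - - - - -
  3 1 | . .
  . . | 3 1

Step 1. [r4c2∈{2}] r4c2 has the single candidate 2. So r4c2=2.
Step 2. [r2c1∈{1,2}] 1 has one home in row 2: r2c1. So r2c1=1.
Step 3. [r2c4∈{2,3}] 2 has one home in row 2: r2c4 ⇒ r2c4=2.
Step 4. [r4c1∈{4}] r4c1 has the single candidate 4 ⇒ r4c1=4.
Step 5. [r2c2∈{3}] nothing but 3 survives at r2c2, so r2c2=3.
Step 6. [r1c3∈{1}] r1c3 has the single candidate 1, so r1c3=1.
Step 7. [r1c4∈{3}] only 3 remains possible at r1c4, so r1c4=3.
Step 8. [r1c1∈{2}] nothing but 2 survives at r1c1, so r1c1=2.
Step 9. [r3c3∈{2}] r3c3 is down to just 2, so r3c3=2.
Step 10. [r3c4∈{4}] r3c4 has the single candidate 4, so r3c4=4.

Answer: 2 4 1 3 / 1 3 4 2 / 3 1 2 4 / 4 2 3 1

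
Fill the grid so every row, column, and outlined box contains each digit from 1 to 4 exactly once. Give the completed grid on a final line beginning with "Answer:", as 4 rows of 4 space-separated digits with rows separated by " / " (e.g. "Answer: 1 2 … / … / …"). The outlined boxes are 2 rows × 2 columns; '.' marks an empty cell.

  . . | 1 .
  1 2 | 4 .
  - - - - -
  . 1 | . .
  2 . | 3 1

Step 1. [r1c2∈{3,4}] in col 2, 3 fits only at r1c2 ⇒ r1c2=3.
Step 2. [r3c4∈{2,4}] 4 has one home in col 4: r3c4, so r3c4=4.
Step 3. [r4c2∈{4}] r4c2's peers cover all but 4 ⇒ r4c2=4.
Step 4. [r1c4∈{2}] r1c4's peers cover all but 2, so r1c4=2.
Step 5. [r2c4∈{3}] r2c4 is down to just 3 ⇒ r2c4=3.
Step 6. [r3c3∈{2}] r3c3 is down to just 2. So r3c3=2.
Step 7. [r3c1∈{3}] nothing but 3 survives at r3c1 ⇒ r3c1=3.
Step 8. [r1c1∈{4}] r1c1 has the single candidate 4, so r1c1=4.

Answer: 4 3 1 2 / 1 2 4 3 / 3 1 2 4 / 2 4 3 1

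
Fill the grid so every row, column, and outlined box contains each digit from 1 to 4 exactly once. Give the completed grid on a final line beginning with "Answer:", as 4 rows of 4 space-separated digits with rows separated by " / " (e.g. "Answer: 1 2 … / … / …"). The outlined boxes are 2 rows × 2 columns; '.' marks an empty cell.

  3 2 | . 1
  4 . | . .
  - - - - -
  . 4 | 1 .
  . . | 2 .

Step 1. [r3c4∈{3}] r3c4's peers cover all but 3, so r3c4=3.
Step 2. [r4c2∈{1,3}] r4c2 is the only open cell in row 4 admitting 3 ⇒ r4c2=3.
Step 3. [r2c2∈{1}] r2c2's peers cover all but 1. So r2c2=1.
Step 4. [r1c3∈{4}] r1c3 is down to just 4, so r1c3=4.
Step 5. [r2c4∈{2}] r2c4 has the single candidate 2, so r2c4=2.
Step 6. [r4c1∈{1}] r4c1 has the single candidate 1. So r4c1=1.
Step 7. [r2c3∈{3}] r2c3 has the single candidate 3, so r2c3=3.
Step 8. [r4c4∈{4}] only 4 remains possible at r4c4 ⇒ r4c4=4.
Step 9. [r3c1∈{2}] nothing but 2 survives at r3c1 ⇒ r3c1=2.

Answer: 3 2 4 1 / 4 1 3 2 / 2 4 1 3 / 1 3 2 4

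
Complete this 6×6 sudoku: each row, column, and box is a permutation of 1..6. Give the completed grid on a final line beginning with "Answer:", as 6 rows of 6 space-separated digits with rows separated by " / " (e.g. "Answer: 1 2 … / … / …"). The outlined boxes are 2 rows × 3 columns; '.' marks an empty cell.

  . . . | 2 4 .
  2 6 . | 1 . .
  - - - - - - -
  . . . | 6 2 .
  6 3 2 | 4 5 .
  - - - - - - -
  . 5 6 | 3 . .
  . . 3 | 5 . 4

Step 1. [r6c1∈{1}] r6c1 has the single candidate 1, so r6c1=1.
Step 2. [r3c2∈{1,4}] r3c2 is the only open cell in col 2 admitting 4 ⇒ r3c2=4.
Step 3. [r3c6∈{1,3}] across row 3, 3 lands solely at r3c6, so r3c6=3.
Step 4. [r2c6∈{5}] r2c6's peers cover all but 5, so r2c6=5.
Step 5. [r3c3∈{1,5}] r3c3 is the only open cell in row 3 admitting 1. So r3c3=1.
Step 6. [r1c1∈{3,5}] in row 1, 3 fits only at r1c1. So r1c1=3.
Step 7. [r4c6∈{1}] r4c6's peers cover all but 1 ⇒ r4c6=1.
Step 8. [r1c2∈{1}] r1c2 is down to just 1 ⇒ r1c2=1.
Step 9. [r1c6∈{6}] r1c6 has the single candidate 6 ⇒ r1c6=6.
Step 10. [r6c5∈{6}] r6c5's peers cover all but 6, so r6c5=6.
Step 11. [r6c2∈{2}] only 2 remains possible at r6c2. So r6c2=2.
Step 12. [r1c3∈{5}] only 5 remains possible at r1c3. So r1c3=5.
Step 13. [r3c1∈{5}] nothing but 5 survives at r3c1 ⇒ r3c1=5.
Step 14. [r2c5∈{3}] r2c5 has the single candidate 3, so r2c5=3.
Step 15. [r5c5∈{1}] r5c5's peers cover all but 1. So r5c5=1.
Step 16. [r5c6∈{2}] r5c6's peers cover all but 2, so r5c6=2.
Step 17. [r5c1∈{4}] nothing but 4 survives at r5c1, so r5c1=4.
Step 18. [r2c3∈{4}] nothing but 4 survives at r2c3 ⇒ r2c3=4.

Answer: 3 1 5 2 4 6 / 2 6 4 1 3 5 / 5 4 1 6 2 3 / 6 3 2 4 5 1 / 4 5 6 3 1 2 / 1 2 3 5 6 4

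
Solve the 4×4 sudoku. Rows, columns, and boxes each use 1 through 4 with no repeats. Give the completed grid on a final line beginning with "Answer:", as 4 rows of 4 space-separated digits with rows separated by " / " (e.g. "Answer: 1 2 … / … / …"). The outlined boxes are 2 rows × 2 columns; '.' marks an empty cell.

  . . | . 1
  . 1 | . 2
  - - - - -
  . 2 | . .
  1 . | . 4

Step 1. [r1c2∈{3,4}] col 2 places 4 nowhere but r1c2. So r1c2=4.
Step 2. [r1c3∈{3}] r1c3's peers cover all but 3 ⇒ r1c3=3.
Step 3. [r3c1∈{3,4}] row 3 places 4 nowhere but r3c1 ⇒ r3c1=4.
Step 4. [r1c1∈{2}] r1c1 is down to just 2. So r1c1=2.
Step 5. [r2c3∈{4}] r2c3 has the single candidate 4, so r2c3=4.
Step 6. [r4c3∈{2}] r4c3 is down to just 2, so r4c3=2.
Step 7. [r3c3∈{1}] r3c3 is down to just 1, so r3c3=1.
Step 8. [r4c2∈{3}] nothing but 3 survives at r4c2, so r4c2=3.
Step 9. [r2c1∈{3}] r2c1 is down to just 3, so r2c1=3.
Step 10. [r3c4∈{3}] r3c4's peers cover all but 3. So r3c4=3.

Answer: 2 4 3 1 / 3 1 4 2 / 4 2 1 3 / 1 3 2 4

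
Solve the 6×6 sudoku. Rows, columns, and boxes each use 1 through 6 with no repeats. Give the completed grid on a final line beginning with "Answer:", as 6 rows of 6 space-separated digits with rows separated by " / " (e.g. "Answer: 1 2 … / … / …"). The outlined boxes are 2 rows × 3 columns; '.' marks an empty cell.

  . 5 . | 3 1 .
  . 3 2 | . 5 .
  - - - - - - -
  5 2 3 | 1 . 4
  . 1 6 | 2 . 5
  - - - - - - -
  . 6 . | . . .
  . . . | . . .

Step 1. [r6c2∈{4}] only 4 remains possible at r6c2 ⇒ r6c2=4.
Step 2. [r2c6∈{6}] nothing but 6 survives at r2c6, so r2c6=6.
Step 3. [r2c1∈{1,4}] r2c1 is the only open cell in row 2 admitting 1. So r2c1=1.
Step 4. [r5c5∈{2,3,4}] 4 has one home in col 5: r5c5 ⇒ r5c5=4.
Step 5. [r6c5∈{2,3,6}] col 5 places 2 nowhere but r6c5, so r6c5=2.
Step 6. [r6c1∈{3}] r6c1 has the single candidate 3 ⇒ r6c1=3.
Step 7. [r5c4∈{5}] r5c4 has the single candidate 5. So r5c4=5.
Step 8. [r5c3∈{1}] nothing but 1 survives at r5c3 ⇒ r5c3=1.
Step 9. [r1c3∈{4}] nothing but 4 survives at r1c3. So r1c3=4.
Step 10. [r5c6∈{3}] r5c6 has the single candidate 3 ⇒ r5c6=3.
Step 11. [r4c1∈{4}] r4c1's peers cover all but 4 ⇒ r4c1=4.
Step 12. [r1c6∈{2}] r1c6 is down to just 2 ⇒ r1c6=2.
Step 13. [r6c3∈{5}] r6c3 has the single candidate 5. So r6c3=5.
Step 14. [r6c4∈{6}] r6c4 is down to just 6 ⇒ r6c4=6.
Step 15. [r5c1∈{2}] only 2 remains possible at r5c1 ⇒ r5c1=2.
Step 16. [r4c5∈{3}] r4c5 is down to just 3. So r4c5=3.
Step 17. [r2c4∈{4}] r2c4 has the single candidate 4. So r2c4=4.
Step 18. [r3c5∈{6}] nothing but 6 survives at r3c5 ⇒ r3c5=6.
Step 19. [r1c1∈{6}] r1c1's peers cover all but 6. So r1c1=6.
Step 20. [r6c6∈{1}] r6c6's peers cover all but 1, so r6c6=1.

Answer: 6 5 4 3 1 2 / 1 3 2 4 5 6 / 5 2 3 1 6 4 / 4 1 6 2 3 5 / 2 6 1 5 4 3 / 3 4 5 6 2 1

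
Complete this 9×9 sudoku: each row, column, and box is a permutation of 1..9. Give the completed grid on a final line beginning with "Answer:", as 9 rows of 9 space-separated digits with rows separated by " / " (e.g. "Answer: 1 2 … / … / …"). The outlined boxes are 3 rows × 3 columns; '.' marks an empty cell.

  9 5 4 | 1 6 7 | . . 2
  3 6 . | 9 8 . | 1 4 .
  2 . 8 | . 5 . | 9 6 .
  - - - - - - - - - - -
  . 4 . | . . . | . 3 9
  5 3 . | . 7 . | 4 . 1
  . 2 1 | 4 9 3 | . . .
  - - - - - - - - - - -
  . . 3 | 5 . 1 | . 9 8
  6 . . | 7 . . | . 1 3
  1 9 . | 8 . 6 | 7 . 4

Step 1. [r6c9∈{5,6,7}] col 9 places 6 nowhere but r6c9. So r6c9=6.
Step 2. [r1c8∈{8}] only 8 remains possible at r1c8 ⇒ r1c8=8.
Step 3. [r5c8∈{2}] nothing but 2 survives at r5c8. So r5c8=2.
Step 4. [r4c4∈{2,6}] in col 4, 2 fits only at r4c4 ⇒ r4c4=2.
Step 5. [r9c8∈{5}] r9c8 has the single candidate 5. So r9c8=5.
Step 6. [r8c7∈{2}] r8c7 is down to just 2. So r8c7=2.
Step 7. [r2c3∈{7}] r2c3 has the single candidate 7 ⇒ r2c3=7.
Step 8. [r4c1∈{7,8}] row 4 places 7 nowhere but r4c1 ⇒ r4c1=7.
Step 9. [r7c5∈{2,4}] 2 has one home in row 7: r7c5. So r7c5=2.
Step 10. [r6c7∈{5,8}] across row 6, 5 lands solely at r6c7. So r6c7=5.
Step 11. [r8c6∈{4,9}] row 8 places 9 nowhere but r8c6, so r8c6=9.
Step 12. [r5c4∈{6}] only 6 remains possible at r5c4. So r5c4=6.
Step 13. [r5c6∈{8}] r5c6's peers cover all but 8. So r5c6=8.
Step 14. [r3c9∈{7}] r3c9's peers cover all but 7, so r3c9=7.
Step 15. [r2c6∈{2}] r2c6 is down to just 2. So r2c6=2.
Step 16. [r6c1∈{8}] only 8 remains possible at r6c1, so r6c1=8.
Step 17. [r7c7∈{6}] r7c7 is down to just 6 ⇒ r7c7=6.
Step 18. [r3c6∈{4}] r3c6 is down to just 4, so r3c6=4.
Step 19. [r4c3∈{6}] r4c3 is down to just 6. So r4c3=6.
Step 20. [r4c7∈{8}] nothing but 8 survives at r4c7, so r4c7=8.
Step 21. [r5c3∈{9}] nothing but 9 survives at r5c3, so r5c3=9.
Step 22. [r8c3∈{5}] r8c3 is down to just 5, so r8c3=5.
Step 23. [r7c2∈{7}] only 7 remains possible at r7c2 ⇒ r7c2=7.
Step 24. [r9c3∈{2}] r9c3 has the single candidate 2. So r9c3=2.
Step 25. [r6c8∈{7}] only 7 remains possible at r6c8 ⇒ r6c8=7.
Step 26. [r2c9∈{5}] r2c9's peers cover all but 5, so r2c9=5.
Step 27. [r7c1∈{4}] r7c1 has the single candidate 4 ⇒ r7c1=4.
Step 28. [r8c5∈{4}] r8c5 has the single candidate 4 ⇒ r8c5=4.
Step 29. [r4c6∈{5}] only 5 remains possible at r4c6, so r4c6=5.
Step 30. [r3c4∈{3}] r3c4 is down to just 3 ⇒ r3c4=3.
Step 31. [r3c2∈{1}] only 1 remains possible at r3c2. So r3c2=1.
Step 32. [r8c2∈{8}] r8c2 has the single candidate 8, so r8c2=8.
Step 33. [r4c5∈{1}] nothing but 1 survives at r4c5. So r4c5=1.
Step 34. [r9c5∈{3}] r9c5's peers cover all but 3, so r9c5=3.
Step 35. [r1c7∈{3}] only 3 remains possible at r1c7, so r1c7=3.

Answer: 9 5 4 1 6 7 3 8 2 / 3 6 7 9 8 2 1 4 5 / 2 1 8 3 5 4 9 6 7 / 7 4 6 2 1 5 8 3 9 / 5 3 9 6 7 8 4 2 1 / 8 2 1 4 9 3 5 7 6 / 4 7 3 5 2 1 6 9 8 / 6 8 5 7 4 9 2 1 3 / 1 9 2 8 3 6 7 5 4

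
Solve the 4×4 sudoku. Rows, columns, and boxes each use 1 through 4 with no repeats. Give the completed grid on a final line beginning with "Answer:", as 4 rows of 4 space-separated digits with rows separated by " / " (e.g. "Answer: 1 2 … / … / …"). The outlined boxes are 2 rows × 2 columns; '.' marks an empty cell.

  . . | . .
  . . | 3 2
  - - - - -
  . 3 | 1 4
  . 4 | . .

Step 1. [r2c2∈{1}] only 1 remains possible at r2c2 ⇒ r2c2=1.
Step 2. [r1c1∈{2,3,4}] r1c1 is the only open cell in row 1 admitting 3, so r1c1=3.
Step 3. [r4c1∈{1,2}] 1 has one home in row 4: r4c1. So r4c1=1.
Step 4. [r4c4∈{3}] nothing but 3 survives at r4c4, so r4c4=3.
Step 5. [r4c3∈{2}] r4c3's peers cover all but 2. So r4c3=2.
Step 6. [r1c3∈{4}] r1c3 is down to just 4, so r1c3=4.
Step 7. [r1c4∈{1}] only 1 remains possible at r1c4, so r1c4=1.
Step 8. [r2c1∈{4}] only 4 remains possible at r2c1. So r2c1=4.
Step 9. [r1c2∈{2}] r1c2 is down to just 2 ⇒ r1c2=2.
Step 10. [r3c1∈{2}] r3c1 has the single candidate 2 ⇒ r3c1=2.

Answer: 3 2 4 1 / 4 1 3 2 / 2 3 1 4 / 1 4 2 3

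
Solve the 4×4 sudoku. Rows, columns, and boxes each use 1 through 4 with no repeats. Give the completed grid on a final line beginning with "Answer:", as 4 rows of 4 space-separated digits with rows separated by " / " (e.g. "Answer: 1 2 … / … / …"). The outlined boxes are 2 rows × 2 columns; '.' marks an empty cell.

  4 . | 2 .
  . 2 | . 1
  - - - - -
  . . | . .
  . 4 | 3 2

Step 1. [r3c3∈{1,4}] r3c3 is the only open cell in col 3 admitting 1 ⇒ r3c3=1.
Step 2. [r2c1∈{3}] r2c1 has the single candidate 3, so r2c1=3.
Step 3. [r1c4∈{3}] only 3 remains possible at r1c4. So r1c4=3.
Step 4. [r3c4∈{4}] r3c4 has the single candidate 4, so r3c4=4.
Step 5. [r4c1∈{1}] r4c1's peers cover all but 1, so r4c1=1.
Step 6. [r2c3∈{4}] only 4 remains possible at r2c3 ⇒ r2c3=4.
Step 7. [r3c2∈{3}] r3c2 has the single candidate 3 ⇒ r3c2=3.
Step 8. [r1c2∈{1}] r1c2 is down to just 1, so r1c2=1.
Step 9. [r3c1∈{2}] r3c1's peers cover all but 2. So r3c1=2.

Answer: 4 1 2 3 / 3 2 4 1 / 2 3 1 4 / 1 4 3 2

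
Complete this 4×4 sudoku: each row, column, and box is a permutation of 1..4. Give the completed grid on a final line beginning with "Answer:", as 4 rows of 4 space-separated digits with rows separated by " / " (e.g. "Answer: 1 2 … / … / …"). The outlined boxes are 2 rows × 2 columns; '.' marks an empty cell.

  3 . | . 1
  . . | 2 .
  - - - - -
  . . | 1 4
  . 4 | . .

Step 1. [r4c4∈{2,3}] r4c4 is the only open cell in col 4 admitting 2, so r4c4=2.
Step 2. [r2c2∈{1}] only 1 remains possible at r2c2. So r2c2=1.
Step 3. [r3c2∈{2,3}] r3c2 is the only open cell in row 3 admitting 3, so r3c2=3.
Step 4. [r2c4∈{3}] r2c4 has the single candidate 3. So r2c4=3.
Step 5. [r4c1∈{1}] r4c1 has the single candidate 1. So r4c1=1.
Step 6. [r1c2∈{2}] only 2 remains possible at r1c2 ⇒ r1c2=2.
Step 7. [r1c3∈{4}] r1c3's peers cover all but 4 ⇒ r1c3=4.
Step 8. [r3c1∈{2}] r3c1 has the single candidate 2, so r3c1=2.
Step 9. [r4c3∈{3}] r4c3's peers cover all but 3. So r4c3=3.
Step 10. [r2c1∈{4}] r2c1 has the single candidate 4 ⇒ r2c1=4.

Answer: 3 2 4 1 / 4 1 2 3 / 2 3 1 4 / 1 4 3 2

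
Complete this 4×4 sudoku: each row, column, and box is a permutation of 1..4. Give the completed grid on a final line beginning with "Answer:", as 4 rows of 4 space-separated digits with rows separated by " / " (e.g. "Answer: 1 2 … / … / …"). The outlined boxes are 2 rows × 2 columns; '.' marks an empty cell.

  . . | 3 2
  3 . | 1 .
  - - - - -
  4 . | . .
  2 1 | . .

Step 1. [r4c4∈{3,4}] across row 4, 3 lands solely at r4c4. So r4c4=3.
Step 2. [r2c2∈{2,4}] 2 has one home in row 2: r2c2, so r2c2=2.
Step 3. [r4c3∈{4}] r4c3 is down to just 4 ⇒ r4c3=4.
Step 4. [r2c4∈{4}] r2c4 has the single candidate 4 ⇒ r2c4=4.
Step 5. [r3c3∈{2}] r3c3 is down to just 2 ⇒ r3c3=2.
Step 6. [r3c2∈{3}] r3c2's peers cover all but 3 ⇒ r3c2=3.
Step 7. [r1c2∈{4}] only 4 remains possible at r1c2 ⇒ r1c2=4.
Step 8. [r3c4∈{1}] r3c4 is down to just 1. So r3c4=1.
Step 9. [r1c1∈{1}] only 1 remains possible at r1c1. So r1c1=1.

Answer: 1 4 3 2 / 3 2 1 4 / 4 3 2 1 / 2 1 4 3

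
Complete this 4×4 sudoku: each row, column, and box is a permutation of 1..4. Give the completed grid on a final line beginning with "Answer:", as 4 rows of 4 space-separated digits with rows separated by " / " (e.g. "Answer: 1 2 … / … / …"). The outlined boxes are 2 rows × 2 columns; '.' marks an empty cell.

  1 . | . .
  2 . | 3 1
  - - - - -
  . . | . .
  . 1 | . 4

Step 1. [r3c2∈{2,3,4}] across col 2, 2 lands solely at r3c2 ⇒ r3c2=2.
Step 2. [r1c3∈{2,4}] col 3 places 4 nowhere but r1c3, so r1c3=4.
Step 3. [r3c1∈{3,4}] across row 3, 4 lands solely at r3c1, so r3c1=4.
Step 4. [r4c3∈{2}] r4c3 has the single candidate 2, so r4c3=2.
Step 5. [r2c2∈{4}] only 4 remains possible at r2c2, so r2c2=4.
Step 6. [r1c4∈{2}] r1c4 has the single candidate 2. So r1c4=2.
Step 7. [r3c4∈{3}] r3c4 is down to just 3, so r3c4=3.
Step 8. [r3c3∈{1}] r3c3 is down to just 1 ⇒ r3c3=1.
Step 9. [r1c2∈{3}] r1c2 is down to just 3, so r1c2=3.
Step 10. [r4c1∈{3}] r4c1's peers cover all but 3. So r4c1=3.

Answer: 1 3 4 2 / 2 4 3 1 / 4 2 1 3 / 3 1 2 4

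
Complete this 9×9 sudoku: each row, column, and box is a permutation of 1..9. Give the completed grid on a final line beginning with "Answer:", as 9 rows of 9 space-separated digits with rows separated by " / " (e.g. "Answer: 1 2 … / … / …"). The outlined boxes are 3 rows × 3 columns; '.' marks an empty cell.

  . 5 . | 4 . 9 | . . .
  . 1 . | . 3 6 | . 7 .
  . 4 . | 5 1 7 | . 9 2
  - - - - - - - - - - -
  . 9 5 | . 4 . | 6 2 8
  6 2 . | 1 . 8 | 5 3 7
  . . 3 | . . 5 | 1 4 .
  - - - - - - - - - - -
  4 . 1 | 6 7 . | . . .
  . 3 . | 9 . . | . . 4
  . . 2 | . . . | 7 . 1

Step 1. [r7c2∈{8}] r7c2 is down to just 8, so r7c2=8.
Step 2. [r6c1∈{7,8}] 8 has one home in row 6: r6c1 ⇒ r6c1=8.
Step 3. [r3c3∈{6,8}] r3c3 is the only open cell in row 3 admitting 6 ⇒ r3c3=6.
Step 4. [r3c7∈{3,8}] in row 3, 8 fits only at r3c7 ⇒ r3c7=8.
Step 5. [r8c8∈{5,6,8}] row 8 places 6 nowhere but r8c8 ⇒ r8c8=6.
Step 6. [r8c5∈{2,5,8}] 8 has one home in row 8: r8c5. So r8c5=8.
Step 7. [r7c7∈{2,3,9}] 9 has one home in col 7: r7c7 ⇒ r7c7=9.
Step 8. [r9c4∈{3}] r9c4 has the single candidate 3 ⇒ r9c4=3.
Step 9. [r1c5∈{2}] r1c5's peers cover all but 2. So r1c5=2.
Step 10. [r2c3∈{8,9}] in col 3, 9 fits only at r2c3 ⇒ r2c3=9.
Step 11. [r8c1∈{5,7}] row 8 places 5 nowhere but r8c1 ⇒ r8c1=5.
Step 12. [r7c9∈{3,5}] 3 has one home in row 7: r7c9, so r7c9=3.
Step 13. [r4c4∈{7}] r4c4's peers cover all but 7. So r4c4=7.
Step 14. [r1c1∈{3,7}] across col 1, 7 lands solely at r1c1, so r1c1=7.
Step 15. [r7c6∈{2}] r7c6 is down to just 2, so r7c6=2.
Step 16. [r9c5∈{5}] r9c5 is down to just 5. So r9c5=5.
Step 17. [r6c5∈{6,9}] 6 has one home in row 6: r6c5. So r6c5=6.
Step 18. [r4c1∈{1}] r4c1 has the single candidate 1, so r4c1=1.
Step 19. [r8c3∈{7}] r8c3 has the single candidate 7. So r8c3=7.
Step 20. [r6c9∈{9}] r6c9 is down to just 9, so r6c9=9.
Step 21. [r9c8∈{8}] r9c8's peers cover all but 8. So r9c8=8.
Step 22. [r6c4∈{2}] only 2 remains possible at r6c4, so r6c4=2.
Step 23. [r3c1∈{3}] r3c1 has the single candidate 3, so r3c1=3.
Step 24. [r9c6∈{4}] r9c6 has the single candidate 4 ⇒ r9c6=4.
Step 25. [r8c7∈{2}] only 2 remains possible at r8c7, so r8c7=2.
Step 26. [r8c6∈{1}] only 1 remains possible at r8c6, so r8c6=1.
Step 27. [r2c4∈{8}] only 8 remains possible at r2c4 ⇒ r2c4=8.
Step 28. [r2c1∈{2}] r2c1's peers cover all but 2. So r2c1=2.
Step 29. [r6c2∈{7}] nothing but 7 survives at r6c2. So r6c2=7.
Step 30. [r1c8∈{1}] nothing but 1 survives at r1c8 ⇒ r1c8=1.
Step 31. [r2c7∈{4}] only 4 remains possible at r2c7 ⇒ r2c7=4.
Step 32. [r1c3∈{8}] r1c3's peers cover all but 8 ⇒ r1c3=8.
Step 33. [r1c9∈{6}] nothing but 6 survives at r1c9 ⇒ r1c9=6.
Step 34. [r5c3∈{4}] r5c3 is down to just 4 ⇒ r5c3=4.
Step 35. [r5c5∈{9}] only 9 remains possible at r5c5 ⇒ r5c5=9.
Step 36. [r4c6∈{3}] nothing but 3 survives at r4c6, so r4c6=3.
Step 37. [r2c9∈{5}] r2c9 has the single candidate 5 ⇒ r2c9=5.
Step 38. [r9c1∈{9}] r9c1 has the single candidate 9, so r9c1=9.
Step 39. [r7c8∈{5}] r7c8's peers cover all but 5 ⇒ r7c8=5.
Step 40. [r1c7∈{3}] only 3 remains possible at r1c7, so r1c7=3.
Step 41. [r9c2∈{6}] r9c2's peers cover all but 6, so r9c2=6.

Answer: 7 5 8 4 2 9 3 1 6 / 2 1 9 8 3 6 4 7 5 / 3 4 6 5 1 7 8 9 2 / 1 9 5 7 4 3 6 2 8 / 6 2 4 1 9 8 5 3 7 / 8 7 3 2 6 5 1 4 9 / 4 8 1 6 7 2 9 5 3 / 5 3 7 9 8 1 2 6 4 / 9 6 2 3 5 4 7 8 1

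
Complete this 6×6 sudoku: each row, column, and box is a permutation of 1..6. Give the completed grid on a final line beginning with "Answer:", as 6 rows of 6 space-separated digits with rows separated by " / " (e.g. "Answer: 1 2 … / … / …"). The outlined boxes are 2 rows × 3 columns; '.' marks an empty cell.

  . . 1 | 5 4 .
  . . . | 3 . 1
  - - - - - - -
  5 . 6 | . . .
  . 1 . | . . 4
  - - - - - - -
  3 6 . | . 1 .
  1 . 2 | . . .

Step 1. [r4c1∈{2}] nothing but 2 survives at r4c1 ⇒ r4c1=2.
Step 2. [r4c5∈{3,5,6}] r4c5 is the only open cell in row 4 admitting 5. So r4c5=5.
Step 3. [r3c2∈{3,4}] in row 3, 4 fits only at r3c2. So r3c2=4.
Step 4. [r5c3∈{4,5}] box 5 places 4 nowhere but r5c3 ⇒ r5c3=4.
Step 5. [r5c6∈{2,5}] row 5 places 5 nowhere but r5c6. So r5c6=5.
Step 6. [r1c1∈{6}] only 6 remains possible at r1c1, so r1c1=6.
Step 7. [r6c6∈{3,6}] 6 has one home in col 6: r6c6. So r6c6=6.
Step 8. [r1c6∈{2}] r1c6's peers cover all but 2, so r1c6=2.
Step 9. [r3c5∈{2,3}] col 5 places 2 nowhere but r3c5. So r3c5=2.
Step 10. [r2c3∈{5}] r2c3 is down to just 5 ⇒ r2c3=5.
Step 11. [r6c2∈{5}] r6c2 is down to just 5, so r6c2=5.
Step 12. [r1c2∈{3}] nothing but 3 survives at r1c2, so r1c2=3.
Step 13. [r4c3∈{3}] r4c3 has the single candidate 3 ⇒ r4c3=3.
Step 14. [r5c4∈{2}] r5c4 is down to just 2. So r5c4=2.
Step 15. [r2c1∈{4}] r2c1's peers cover all but 4. So r2c1=4.
Step 16. [r2c2∈{2}] nothing but 2 survives at r2c2. So r2c2=2.
Step 17. [r6c5∈{3}] r6c5 has the single candidate 3 ⇒ r6c5=3.
Step 18. [r4c4∈{6}] r4c4's peers cover all but 6, so r4c4=6.
Step 19. [r2c5∈{6}] only 6 remains possible at r2c5, so r2c5=6.
Step 20. [r3c4∈{1}] nothing but 1 survives at r3c4. So r3c4=1.
Step 21. [r6c4∈{4}] r6c4's peers cover all but 4, so r6c4=4.
Step 22. [r3c6∈{3}] r3c6 has the single candidate 3 ⇒ r3c6=3.

Answer: 6 3 1 5 4 2 / 4 2 5 3 6 1 / 5 4 6 1 2 3 / 2 1 3 6 5 4 / 3 6 4 2 1 5 / 1 5 2 4 3 6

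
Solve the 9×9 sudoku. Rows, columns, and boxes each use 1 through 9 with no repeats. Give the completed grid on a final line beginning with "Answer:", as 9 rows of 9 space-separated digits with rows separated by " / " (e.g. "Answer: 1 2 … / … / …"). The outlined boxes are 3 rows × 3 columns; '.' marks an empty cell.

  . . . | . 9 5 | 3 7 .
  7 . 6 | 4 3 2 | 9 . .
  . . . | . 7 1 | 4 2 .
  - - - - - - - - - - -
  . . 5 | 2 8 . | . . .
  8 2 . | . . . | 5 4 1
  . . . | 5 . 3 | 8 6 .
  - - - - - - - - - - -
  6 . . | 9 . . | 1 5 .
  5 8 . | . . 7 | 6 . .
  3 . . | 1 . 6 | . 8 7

Step 1. [r8c3∈{1,2,4,9}] across row 8, 1 lands solely at r8c3. So r8c3=1.
Step 2. [r4c2∈{1,3,4,6,7,9}] 6 has one home in row 4: r4c2 ⇒ r4c2=6.
Step 3. [r4c1∈{1,4,9}] 1 has one home in row 4: r4c1. So r4c1=1.
Step 4. [r7c9∈{2,3,4}] row 7 places 3 nowhere but r7c9, so r7c9=3.
Step 5. [r4c9∈{9}] r4c9 has the single candidate 9. So r4c9=9.
Step 6. [r3c1∈{9}] r3c1 has the single candidate 9, so r3c1=9.
Step 7. [r6c1∈{4}] only 4 remains possible at r6c1 ⇒ r6c1=4.
Step 8. [r5c3∈{3,7,9}] 3 has one home in row 5: r5c3, so r5c3=3.
Step 9. [r2c9∈{5,8}] across row 2, 8 lands solely at r2c9. So r2c9=8.
Step 10. [r9c7∈{2}] r9c7 is down to just 2, so r9c7=2.
Step 11. [r7c3∈{2,4,7}] 2 has one home in box 7: r7c3, so r7c3=2.
Step 12. [r7c5∈{4}] r7c5 has the single candidate 4 ⇒ r7c5=4.
Step 13. [r1c2∈{1,4}] in row 1, 1 fits only at r1c2, so r1c2=1.
Step 14. [r1c9∈{6}] r1c9 is down to just 6, so r1c9=6.
Step 15. [r3c4∈{6,8}] row 3 places 6 nowhere but r3c4, so r3c4=6.
Step 16. [r1c3∈{4,8}] 4 has one home in row 1: r1c3, so r1c3=4.
Step 17. [r9c3∈{9}] r9c3's peers cover all but 9. So r9c3=9.
Step 18. [r6c3∈{7}] nothing but 7 survives at r6c3 ⇒ r6c3=7.
Step 19. [r3c2∈{3,5}] r3c2 is the only open cell in row 3 admitting 3, so r3c2=3.
Step 20. [r5c5∈{6}] nothing but 6 survives at r5c5. So r5c5=6.
Step 21. [r8c4∈{3}] only 3 remains possible at r8c4 ⇒ r8c4=3.
Step 22. [r4c6∈{4}] r4c6 is down to just 4 ⇒ r4c6=4.
Step 23. [r3c3∈{8}] r3c3 has the single candidate 8 ⇒ r3c3=8.
Step 24. [r1c1∈{2}] only 2 remains possible at r1c1 ⇒ r1c1=2.
Step 25. [r4c7∈{7}] nothing but 7 survives at r4c7. So r4c7=7.
Step 26. [r8c5∈{2}] r8c5's peers cover all but 2, so r8c5=2.
Step 27. [r6c2∈{9}] r6c2 has the single candidate 9. So r6c2=9.
Step 28. [r9c2∈{4}] nothing but 4 survives at r9c2. So r9c2=4.
Step 29. [r9c5∈{5}] nothing but 5 survives at r9c5, so r9c5=5.
Step 30. [r2c8∈{1}] r2c8 is down to just 1, so r2c8=1.
Step 31. [r6c9∈{2}] r6c9 is down to just 2. So r6c9=2.
Step 32. [r3c9∈{5}] r3c9 has the single candidate 5 ⇒ r3c9=5.
Step 33. [r6c5∈{1}] only 1 remains possible at r6c5. So r6c5=1.
Step 34. [r7c2∈{7}] only 7 remains possible at r7c2. So r7c2=7.
Step 35. [r5c4∈{7}] only 7 remains possible at r5c4 ⇒ r5c4=7.
Step 36. [r1c4∈{8}] r1c4's peers cover all but 8, so r1c4=8.
Step 37. [r8c9∈{4}] r8c9 has the single candidate 4. So r8c9=4.
Step 38. [r2c2∈{5}] r2c2's peers cover all but 5 ⇒ r2c2=5.
Step 39. [r4c8∈{3}] r4c8 is down to just 3, so r4c8=3.
Step 40. [r8c8∈{9}] only 9 remains possible at r8c8 ⇒ r8c8=9.
Step 41. [r5c6∈{9}] r5c6 has the single candidate 9 ⇒ r5c6=9.
Step 42. [r7c6∈{8}] r7c6's peers cover all but 8. So r7c6=8.

Answer: 2 1 4 8 9 5 3 7 6 / 7 5 6 4 3 2 9 1 8 / 9 3 8 6 7 1 4 2 5 / 1 6 5 2 8 4 7 3 9 / 8 2 3 7 6 9 5 4 1 / 4 9 7 5 1 3 8 6 2 / 6 7 2 9 4 8 1 5 3 / 5 8 1 3 2 7 6 9 4 / 3 4 9 1 5 6 2 8 7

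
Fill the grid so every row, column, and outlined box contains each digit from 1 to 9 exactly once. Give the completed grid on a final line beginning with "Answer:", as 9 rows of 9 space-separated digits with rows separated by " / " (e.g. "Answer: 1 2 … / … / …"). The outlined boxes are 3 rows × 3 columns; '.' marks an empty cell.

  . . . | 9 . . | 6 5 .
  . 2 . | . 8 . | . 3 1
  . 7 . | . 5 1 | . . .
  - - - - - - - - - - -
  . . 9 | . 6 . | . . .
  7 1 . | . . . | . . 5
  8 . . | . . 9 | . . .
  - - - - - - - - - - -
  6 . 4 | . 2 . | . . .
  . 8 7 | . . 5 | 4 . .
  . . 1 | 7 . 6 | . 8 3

Step 1. [r6c2∈{3,4,5,6}] 6 has one home in col 2: r6c2, so r6c2=6.
Step 2. [r9c5∈{4,9}] across row 9, 4 lands solely at r9c5. So r9c5=4.
Step 3. [r5c5∈{3}] r5c5 has the single candidate 3, so r5c5=3.
Step 4. [r5c3∈{2}] r5c3 is down to just 2, so r5c3=2.
Step 5. [r8c5∈{1,9}] 9 has one home in col 5: r8c5. So r8c5=9.
Step 6. [r6c5∈{1,7}] across col 5, 1 lands solely at r6c5, so r6c5=1.
Step 7. [r4c6∈{2,4,7,8}] 7 has one home in box 5: r4c6, so r4c6=7.
Step 8. [r2c6∈{4}] nothing but 4 survives at r2c6 ⇒ r2c6=4.
Step 9. [r5c6∈{8}] only 8 remains possible at r5c6, so r5c6=8.
Step 10. [r5c7∈{9}] r5c7's peers cover all but 9, so r5c7=9.
Step 11. [r7c6∈{3}] r7c6 has the single candidate 3 ⇒ r7c6=3.
Step 12. [r8c1∈{2,3}] r8c1 is the only open cell in row 8 admitting 3. So r8c1=3.
Step 13. [r9c1∈{2,5,9}] 2 has one home in col 1: r9c1 ⇒ r9c1=2.
Step 14. [r3c4∈{2,3,6}] 3 has one home in col 4: r3c4. So r3c4=3.
Step 15. [r5c4∈{4}] nothing but 4 survives at r5c4, so r5c4=4.
Step 16. [r2c7∈{7}] r2c7's peers cover all but 7 ⇒ r2c7=7.
Step 17. [r2c1∈{5,9}] in row 2, 9 fits only at r2c1, so r2c1=9.
Step 18. [r3c1∈{4}] r3c1 has the single candidate 4, so r3c1=4.
Step 19. [r1c9∈{2,4,8}] row 1 places 4 nowhere but r1c9. So r1c9=4.
Step 20. [r4c2∈{3,4,5}] 4 has one home in col 2: r4c2, so r4c2=4.
Step 21. [r4c7∈{1,2,3,8}] in row 4, 3 fits only at r4c7 ⇒ r4c7=3.
Step 22. [r6c7∈{2}] r6c7 has the single candidate 2. So r6c7=2.
Step 23. [r7c7∈{1,5}] 1 has one home in col 7: r7c7, so r7c7=1.
Step 24. [r9c2∈{5,9}] across row 9, 9 lands solely at r9c2, so r9c2=9.
Step 25. [r6c4∈{5}] only 5 remains possible at r6c4 ⇒ r6c4=5.
Step 26. [r3c7∈{8}] only 8 remains possible at r3c7, so r3c7=8.
Step 27. [r6c9∈{7}] nothing but 7 survives at r6c9 ⇒ r6c9=7.
Step 28. [r8c9∈{2,6}] 6 has one home in col 9: r8c9, so r8c9=6.
Step 29. [r3c9∈{2,9}] across col 9, 2 lands solely at r3c9 ⇒ r3c9=2.
Step 30. [r1c2∈{3}] r1c2 is down to just 3, so r1c2=3.
Step 31. [r7c8∈{7,9}] row 7 places 7 nowhere but r7c8. So r7c8=7.
Step 32. [r2c4∈{6}] r2c4's peers cover all but 6. So r2c4=6.
Step 33. [r4c4∈{2}] r4c4 is down to just 2. So r4c4=2.
Step 34. [r8c8∈{2}] nothing but 2 survives at r8c8, so r8c8=2.
Step 35. [r7c2∈{5}] nothing but 5 survives at r7c2. So r7c2=5.
Step 36. [r1c1∈{1}] nothing but 1 survives at r1c1. So r1c1=1.
Step 37. [r3c8∈{9}] nothing but 9 survives at r3c8, so r3c8=9.
Step 38. [r7c4∈{8}] r7c4's peers cover all but 8 ⇒ r7c4=8.
Step 39. [r6c3∈{3}] nothing but 3 survives at r6c3, so r6c3=3.
Step 40. [r4c8∈{1}] r4c8's peers cover all but 1 ⇒ r4c8=1.
Step 41. [r1c5∈{7}] r1c5 is down to just 7. So r1c5=7.
Step 42. [r5c8∈{6}] r5c8 is down to just 6, so r5c8=6.
Step 43. [r6c8∈{4}] r6c8's peers cover all but 4. So r6c8=4.
Step 44. [r4c1∈{5}] r4c1 is down to just 5. So r4c1=5.
Step 45. [r2c3∈{5}] r2c3 is down to just 5. So r2c3=5.
Step 46. [r7c9∈{9}] r7c9's peers cover all but 9. So r7c9=9.
Step 47. [r4c9∈{8}] r4c9 is down to just 8. So r4c9=8.
Step 48. [r8c4∈{1}] r8c4 is down to just 1, so r8c4=1.
Step 49. [r1c3∈{8}] r1c3 has the single candidate 8 ⇒ r1c3=8.
Step 50. [r1c6∈{2}] r1c6's peers cover all but 2 ⇒ r1c6=2.
Step 51. [r3c3∈{6}] r3c3 has the single candidate 6 ⇒ r3c3=6.
Step 52. [r9c7∈{5}] r9c7 has the single candidate 5, so r9c7=5.

Answer: 1 3 8 9 7 2 6 5 4 / 9 2 5 6 8 4 7 3 1 / 4 7 6 3 5 1 8 9 2 / 5 4 9 2 6 7 3 1 8 / 7 1 2 4 3 8 9 6 5 / 8 6 3 5 1 9 2 4 7 / 6 5 4 8 2 3 1 7 9 / 3 8 7 1 9 5 4 2 6 / 2 9 1 7 4 6 5 8 3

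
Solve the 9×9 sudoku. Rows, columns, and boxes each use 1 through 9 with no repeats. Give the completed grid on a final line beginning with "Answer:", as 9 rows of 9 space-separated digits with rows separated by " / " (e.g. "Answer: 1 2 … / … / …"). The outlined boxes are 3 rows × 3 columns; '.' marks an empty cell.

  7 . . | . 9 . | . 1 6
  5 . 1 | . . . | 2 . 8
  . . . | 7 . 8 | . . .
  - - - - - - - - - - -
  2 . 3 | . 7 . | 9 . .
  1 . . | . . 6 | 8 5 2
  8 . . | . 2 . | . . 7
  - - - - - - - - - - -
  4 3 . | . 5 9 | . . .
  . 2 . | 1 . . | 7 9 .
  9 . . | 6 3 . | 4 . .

Step 1. [r5c5∈{4}] only 4 remains possible at r5c5, so r5c5=4.
Step 2. [r2c2∈{4,6,9}] across row 2, 9 lands solely at r2c2. So r2c2=9.
Step 3. [r7c3∈{6,7,8}] 7 has one home in row 7: r7c3 ⇒ r7c3=7.
Step 4. [r5c4∈{3,9}] r5c4 is the only open cell in row 5 admitting 3 ⇒ r5c4=3.
Step 5. [r3c1∈{3,6}] in col 1, 3 fits only at r3c1 ⇒ r3c1=3.
Step 6. [r3c8∈{4}] r3c8 is down to just 4. So r3c8=4.
Step 7. [r3c2∈{6}] r3c2 has the single candidate 6. So r3c2=6.
Step 8. [r6c3∈{4,5,6,9}] across box 4, 6 lands solely at r6c3. So r6c3=6.
Step 9. [r1c3∈{2,4,8}] r1c3 is the only open cell in col 3 admitting 4, so r1c3=4.
Step 10. [r9c2∈{1,5,8}] col 2 places 1 nowhere but r9c2. So r9c2=1.
Step 11. [r9c9∈{5}] nothing but 5 survives at r9c9 ⇒ r9c9=5.
Step 12. [r6c2∈{4,5}] in row 6, 4 fits only at r6c2, so r6c2=4.
Step 13. [r4c2∈{5}] only 5 remains possible at r4c2, so r4c2=5.
Step 14. [r7c7∈{1,6}] across col 7, 6 lands solely at r7c7. So r7c7=6.
Step 15. [r6c7∈{1,3}] col 7 places 1 nowhere but r6c7. So r6c7=1.
Step 16. [r1c7∈{3,5}] r1c7 is the only open cell in col 7 admitting 3, so r1c7=3.
Step 17. [r6c6∈{5}] r6c6 is down to just 5, so r6c6=5.
Step 18. [r8c5∈{8}] r8c5 is down to just 8, so r8c5=8.
Step 19. [r7c4∈{2}] nothing but 2 survives at r7c4. So r7c4=2.
Step 20. [r9c3∈{8}] only 8 remains possible at r9c3, so r9c3=8.
Step 21. [r2c6∈{3,4}] row 2 places 3 nowhere but r2c6 ⇒ r2c6=3.
Step 22. [r8c6∈{4}] nothing but 4 survives at r8c6, so r8c6=4.
Step 23. [r8c1∈{6}] r8c1 is down to just 6 ⇒ r8c1=6.
Step 24. [r9c8∈{2}] r9c8 is down to just 2. So r9c8=2.
Step 25. [r6c4∈{9}] nothing but 9 survives at r6c4 ⇒ r6c4=9.
Step 26. [r1c4∈{5}] r1c4 is down to just 5. So r1c4=5.
Step 27. [r7c9∈{1}] r7c9's peers cover all but 1, so r7c9=1.
Step 28. [r5c3∈{9}] r5c3 has the single candidate 9, so r5c3=9.
Step 29. [r8c3∈{5}] nothing but 5 survives at r8c3, so r8c3=5.
Step 30. [r5c2∈{7}] r5c2 has the single candidate 7. So r5c2=7.
Step 31. [r9c6∈{7}] only 7 remains possible at r9c6 ⇒ r9c6=7.
Step 32. [r2c4∈{4}] r2c4 is down to just 4. So r2c4=4.
Step 33. [r4c8∈{6}] r4c8 is down to just 6. So r4c8=6.
Step 34. [r7c8∈{8}] nothing but 8 survives at r7c8, so r7c8=8.
Step 35. [r4c9∈{4}] only 4 remains possible at r4c9 ⇒ r4c9=4.
Step 36. [r1c6∈{2}] r1c6 is down to just 2 ⇒ r1c6=2.
Step 37. [r2c8∈{7}] r2c8 has the single candidate 7 ⇒ r2c8=7.
Step 38. [r6c8∈{3}] r6c8 has the single candidate 3 ⇒ r6c8=3.
Step 39. [r4c4∈{8}] r4c4 is down to just 8 ⇒ r4c4=8.
Step 40. [r3c5∈{1}] nothing but 1 survives at r3c5 ⇒ r3c5=1.
Step 41. [r4c6∈{1}] r4c6's peers cover all but 1. So r4c6=1.
Step 42. [r3c7∈{5}] only 5 remains possible at r3c7, so r3c7=5.
Step 43. [r1c2∈{8}] nothing but 8 survives at r1c2, so r1c2=8.
Step 44. [r3c3∈{2}] only 2 remains possible at r3c3, so r3c3=2.
Step 45. [r3c9∈{9}] nothing but 9 survives at r3c9 ⇒ r3c9=9.
Step 46. [r2c5∈{6}] r2c5 has the single candidate 6, so r2c5=6.
Step 47. [r8c9∈{3}] r8c9 has the single candidate 3 ⇒ r8c9=3.

Answer: 7 8 4 5 9 2 3 1 6 / 5 9 1 4 6 3 2 7 8 / 3 6 2 7 1 8 5 4 9 / 2 5 3 8 7 1 9 6 4 / 1 7 9 3 4 6 8 5 2 / 8 4 6 9 2 5 1 3 7 / 4 3 7 2 5 9 6 8 1 / 6 2 5 1 8 4 7 9 3 / 9 1 8 6 3 7 4 2 5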